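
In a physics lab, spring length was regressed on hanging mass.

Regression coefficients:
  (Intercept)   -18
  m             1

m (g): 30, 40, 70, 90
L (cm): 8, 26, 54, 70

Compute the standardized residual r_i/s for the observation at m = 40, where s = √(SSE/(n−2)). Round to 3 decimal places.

m=30: L̂ = -18 + 30 = 12; r = 8 − 12 = -4
m=40: L̂ = -18 + 40 = 22; r = 26 − 22 = 4
m=70: L̂ = -18 + 70 = 52; r = 54 − 52 = 2
m=90: L̂ = -18 + 90 = 72; r = 70 − 72 = -2
SSE = 16 + 16 + 4 + 4 = 40
s = √(40/2) = 4.47214
r/s = 4 / 4.47214 = 0.894

0.894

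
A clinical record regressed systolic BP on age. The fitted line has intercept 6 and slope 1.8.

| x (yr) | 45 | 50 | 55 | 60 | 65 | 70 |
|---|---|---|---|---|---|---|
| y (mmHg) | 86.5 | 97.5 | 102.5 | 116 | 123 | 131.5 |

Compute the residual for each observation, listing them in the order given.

-0.5, 1.5, -2.5, 2, 0, -0.5

x=45: ŷ = 6 + 1.8·45 = 87; r = 86.5 − 87 = -0.5
x=50: ŷ = 6 + 1.8·50 = 96; r = 97.5 − 96 = 1.5
x=55: ŷ = 6 + 1.8·55 = 105; r = 102.5 − 105 = -2.5
x=60: ŷ = 6 + 1.8·60 = 114; r = 116 − 114 = 2
x=65: ŷ = 6 + 1.8·65 = 123; r = 123 − 123 = 0
x=70: ŷ = 6 + 1.8·70 = 132; r = 131.5 − 132 = -0.5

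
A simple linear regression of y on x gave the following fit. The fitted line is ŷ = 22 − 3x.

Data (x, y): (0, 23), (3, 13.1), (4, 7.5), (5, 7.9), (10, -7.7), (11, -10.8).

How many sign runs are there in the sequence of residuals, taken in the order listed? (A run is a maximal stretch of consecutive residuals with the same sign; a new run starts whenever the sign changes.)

x=0: ŷ = 22 − 3·0 = 22; r = 23 − 22 = 1
x=3: ŷ = 22 − 3·3 = 13; r = 13.1 − 13 = 0.1
x=4: ŷ = 22 − 3·4 = 10; r = 7.5 − 10 = -2.5
x=5: ŷ = 22 − 3·5 = 7; r = 7.9 − 7 = 0.9
x=10: ŷ = 22 − 3·10 = -8; r = -7.7 − (-8) = 0.3
x=11: ŷ = 22 − 3·11 = -11; r = -10.8 − (-11) = 0.2
Signs: + + − + + +
Runs: +×2, −×1, +×3 → 3

3 runs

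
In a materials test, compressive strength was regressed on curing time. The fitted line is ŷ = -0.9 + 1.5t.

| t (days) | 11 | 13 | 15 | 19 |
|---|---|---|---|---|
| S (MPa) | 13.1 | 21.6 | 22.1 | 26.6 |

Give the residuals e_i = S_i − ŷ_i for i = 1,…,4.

-2.5, 3, 0.5, -1

t=11: ŷ = -0.9 + 1.5·11 = 15.6; e = 13.1 − 15.6 = -2.5
t=13: ŷ = -0.9 + 1.5·13 = 18.6; e = 21.6 − 18.6 = 3
t=15: ŷ = -0.9 + 1.5·15 = 21.6; e = 22.1 − 21.6 = 0.5
t=19: ŷ = -0.9 + 1.5·19 = 27.6; e = 26.6 − 27.6 = -1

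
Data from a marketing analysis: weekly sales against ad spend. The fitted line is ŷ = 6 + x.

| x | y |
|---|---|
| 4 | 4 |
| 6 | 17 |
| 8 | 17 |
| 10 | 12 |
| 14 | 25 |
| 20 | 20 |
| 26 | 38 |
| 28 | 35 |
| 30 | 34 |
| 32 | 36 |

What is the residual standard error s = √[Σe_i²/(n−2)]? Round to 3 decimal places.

x=4: ŷ = 6 + 4 = 10; e = 4 − 10 = -6
x=6: ŷ = 6 + 6 = 12; e = 17 − 12 = 5
x=8: ŷ = 6 + 8 = 14; e = 17 − 14 = 3
x=10: ŷ = 6 + 10 = 16; e = 12 − 16 = -4
x=14: ŷ = 6 + 14 = 20; e = 25 − 20 = 5
x=20: ŷ = 6 + 20 = 26; e = 20 − 26 = -6
x=26: ŷ = 6 + 26 = 32; e = 38 − 32 = 6
x=28: ŷ = 6 + 28 = 34; e = 35 − 34 = 1
x=30: ŷ = 6 + 30 = 36; e = 34 − 36 = -2
x=32: ŷ = 6 + 32 = 38; e = 36 − 38 = -2
SSE = 36 + 25 + 9 + 16 + 25 + 36 + 36 + 1 + 4 + 4 = 192
s = √(192/8) = √24 ≈ 4.899

s = 4.899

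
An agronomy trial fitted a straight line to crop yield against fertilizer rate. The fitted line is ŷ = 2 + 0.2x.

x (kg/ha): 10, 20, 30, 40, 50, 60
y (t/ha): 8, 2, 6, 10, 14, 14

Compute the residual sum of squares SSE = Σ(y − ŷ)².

SSE = 40

x=10: ŷ = 2 + 0.2·10 = 4; r = 8 − 4 = 4
x=20: ŷ = 2 + 0.2·20 = 6; r = 2 − 6 = -4
x=30: ŷ = 2 + 0.2·30 = 8; r = 6 − 8 = -2
x=40: ŷ = 2 + 0.2·40 = 10; r = 10 − 10 = 0
x=50: ŷ = 2 + 0.2·50 = 12; r = 14 − 12 = 2
x=60: ŷ = 2 + 0.2·60 = 14; r = 14 − 14 = 0
SSE = 16 + 16 + 4 + 0 + 4 + 0 = 40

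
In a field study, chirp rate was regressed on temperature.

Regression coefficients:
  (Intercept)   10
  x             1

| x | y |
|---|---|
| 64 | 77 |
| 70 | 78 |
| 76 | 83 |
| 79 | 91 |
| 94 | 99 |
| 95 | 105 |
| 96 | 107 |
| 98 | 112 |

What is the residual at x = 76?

r = -3

ŷ = 10 + 76 = 86
r = 83 − 86 = -3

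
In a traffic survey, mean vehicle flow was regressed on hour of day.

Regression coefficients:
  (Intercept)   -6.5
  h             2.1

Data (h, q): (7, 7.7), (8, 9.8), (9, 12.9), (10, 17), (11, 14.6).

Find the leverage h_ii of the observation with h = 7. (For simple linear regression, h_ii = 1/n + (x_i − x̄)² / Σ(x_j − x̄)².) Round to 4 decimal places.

h̄ = (7 + 8 + 9 + 10 + 11)/5 = 9
Σ(h − h̄)² = 4 + 1 + 0 + 1 + 4 = 10
h = 1/5 + (-2)²/10 = 0.2 + 0.4 = 0.6000

h = 0.6000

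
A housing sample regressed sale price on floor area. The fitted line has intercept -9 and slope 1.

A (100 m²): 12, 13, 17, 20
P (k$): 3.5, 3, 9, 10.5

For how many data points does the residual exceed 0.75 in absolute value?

A=12: ŷ = -9 + 12 = 3; e = 3.5 − 3 = 0.5
A=13: ŷ = -9 + 13 = 4; e = 3 − 4 = -1
A=17: ŷ = -9 + 17 = 8; e = 9 − 8 = 1
A=20: ŷ = -9 + 20 = 11; e = 10.5 − 11 = -0.5
|e| > 0.75: A=13 (|e|=1), A=17 (|e|=1) → 2

2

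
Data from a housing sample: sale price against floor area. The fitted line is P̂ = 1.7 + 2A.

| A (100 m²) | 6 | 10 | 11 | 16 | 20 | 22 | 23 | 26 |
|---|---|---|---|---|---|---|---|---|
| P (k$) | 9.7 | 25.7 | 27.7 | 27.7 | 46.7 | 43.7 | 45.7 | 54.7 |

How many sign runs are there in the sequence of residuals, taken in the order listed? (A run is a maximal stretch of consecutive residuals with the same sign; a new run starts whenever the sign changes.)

6 runs

A=6: P̂ = 1.7 + 2·6 = 13.7; r = 9.7 − 13.7 = -4
A=10: P̂ = 1.7 + 2·10 = 21.7; r = 25.7 − 21.7 = 4
A=11: P̂ = 1.7 + 2·11 = 23.7; r = 27.7 − 23.7 = 4
A=16: P̂ = 1.7 + 2·16 = 33.7; r = 27.7 − 33.7 = -6
A=20: P̂ = 1.7 + 2·20 = 41.7; r = 46.7 − 41.7 = 5
A=22: P̂ = 1.7 + 2·22 = 45.7; r = 43.7 − 45.7 = -2
A=23: P̂ = 1.7 + 2·23 = 47.7; r = 45.7 − 47.7 = -2
A=26: P̂ = 1.7 + 2·26 = 53.7; r = 54.7 − 53.7 = 1
Signs: − + + − + − − +
Runs: −×1, +×2, −×1, +×1, −×2, +×1 → 6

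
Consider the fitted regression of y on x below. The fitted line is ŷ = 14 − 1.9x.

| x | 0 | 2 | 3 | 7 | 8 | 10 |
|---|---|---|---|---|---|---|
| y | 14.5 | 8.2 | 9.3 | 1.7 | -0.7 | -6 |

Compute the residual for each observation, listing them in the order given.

x=0: ŷ = 14 − 1.9·0 = 14; e = 14.5 − 14 = 0.5
x=2: ŷ = 14 − 1.9·2 = 10.2; e = 8.2 − 10.2 = -2
x=3: ŷ = 14 − 1.9·3 = 8.3; e = 9.3 − 8.3 = 1
x=7: ŷ = 14 − 1.9·7 = 0.7; e = 1.7 − 0.7 = 1
x=8: ŷ = 14 − 1.9·8 = -1.2; e = -0.7 − (-1.2) = 0.5
x=10: ŷ = 14 − 1.9·10 = -5; e = -6 − (-5) = -1

0.5, -2, 1, 1, 0.5, -1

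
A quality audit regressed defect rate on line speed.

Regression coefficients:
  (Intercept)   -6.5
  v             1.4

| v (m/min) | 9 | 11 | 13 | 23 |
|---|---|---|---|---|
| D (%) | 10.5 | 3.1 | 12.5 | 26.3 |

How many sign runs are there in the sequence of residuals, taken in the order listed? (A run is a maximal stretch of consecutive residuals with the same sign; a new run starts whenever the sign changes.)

v=9: ŷ = -6.5 + 1.4·9 = 6.1; r = 10.5 − 6.1 = 4.4
v=11: ŷ = -6.5 + 1.4·11 = 8.9; r = 3.1 − 8.9 = -5.8
v=13: ŷ = -6.5 + 1.4·13 = 11.7; r = 12.5 − 11.7 = 0.8
v=23: ŷ = -6.5 + 1.4·23 = 25.7; r = 26.3 − 25.7 = 0.6
Signs: + − + +
Runs: +×1, −×1, +×2 → 3

3 runs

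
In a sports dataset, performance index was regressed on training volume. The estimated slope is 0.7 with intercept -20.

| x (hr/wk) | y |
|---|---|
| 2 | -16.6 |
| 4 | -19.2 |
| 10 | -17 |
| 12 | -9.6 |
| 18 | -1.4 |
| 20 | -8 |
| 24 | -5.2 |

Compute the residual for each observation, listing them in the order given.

x=2: ŷ = -20 + 0.7·2 = -18.6; r = -16.6 − (-18.6) = 2
x=4: ŷ = -20 + 0.7·4 = -17.2; r = -19.2 − (-17.2) = -2
x=10: ŷ = -20 + 0.7·10 = -13; r = -17 − (-13) = -4
x=12: ŷ = -20 + 0.7·12 = -11.6; r = -9.6 − (-11.6) = 2
x=18: ŷ = -20 + 0.7·18 = -7.4; r = -1.4 − (-7.4) = 6
x=20: ŷ = -20 + 0.7·20 = -6; r = -8 − (-6) = -2
x=24: ŷ = -20 + 0.7·24 = -3.2; r = -5.2 − (-3.2) = -2

2, -2, -4, 2, 6, -2, -2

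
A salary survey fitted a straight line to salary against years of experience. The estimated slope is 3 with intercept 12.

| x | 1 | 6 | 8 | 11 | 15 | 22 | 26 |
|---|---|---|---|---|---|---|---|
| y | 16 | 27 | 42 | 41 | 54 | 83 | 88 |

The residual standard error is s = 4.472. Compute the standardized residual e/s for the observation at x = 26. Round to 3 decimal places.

-0.447

ŷ = 12 + 3·26 = 90
e = 88 − 90 = -2
e/s = -2 / 4.472 = -0.447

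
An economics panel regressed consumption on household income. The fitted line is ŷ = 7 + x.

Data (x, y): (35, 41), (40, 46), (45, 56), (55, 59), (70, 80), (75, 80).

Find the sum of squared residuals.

x=35: ŷ = 7 + 35 = 42; r = 41 − 42 = -1
x=40: ŷ = 7 + 40 = 47; r = 46 − 47 = -1
x=45: ŷ = 7 + 45 = 52; r = 56 − 52 = 4
x=55: ŷ = 7 + 55 = 62; r = 59 − 62 = -3
x=70: ŷ = 7 + 70 = 77; r = 80 − 77 = 3
x=75: ŷ = 7 + 75 = 82; r = 80 − 82 = -2
SSE = 1 + 1 + 16 + 9 + 9 + 4 = 40

SSE = 40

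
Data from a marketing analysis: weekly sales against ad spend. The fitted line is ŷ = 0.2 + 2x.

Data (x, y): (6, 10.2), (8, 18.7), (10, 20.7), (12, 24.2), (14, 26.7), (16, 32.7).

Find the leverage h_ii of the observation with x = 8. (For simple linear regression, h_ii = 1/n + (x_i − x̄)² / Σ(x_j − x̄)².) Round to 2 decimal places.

x̄ = (6 + 8 + 10 + 12 + 14 + 16)/6 = 11
Σ(x − x̄)² = 25 + 9 + 1 + 1 + 9 + 25 = 70
h = 1/6 + (-3)²/70 = 0.166667 + 0.128571 = 0.30

h = 0.30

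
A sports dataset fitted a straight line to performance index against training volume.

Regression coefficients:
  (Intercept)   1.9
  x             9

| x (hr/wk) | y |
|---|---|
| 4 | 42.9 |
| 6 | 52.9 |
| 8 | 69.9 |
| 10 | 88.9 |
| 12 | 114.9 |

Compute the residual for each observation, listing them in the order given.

5, -3, -4, -3, 5

x=4: ŷ = 1.9 + 9·4 = 37.9; r = 42.9 − 37.9 = 5
x=6: ŷ = 1.9 + 9·6 = 55.9; r = 52.9 − 55.9 = -3
x=8: ŷ = 1.9 + 9·8 = 73.9; r = 69.9 − 73.9 = -4
x=10: ŷ = 1.9 + 9·10 = 91.9; r = 88.9 − 91.9 = -3
x=12: ŷ = 1.9 + 9·12 = 109.9; r = 114.9 − 109.9 = 5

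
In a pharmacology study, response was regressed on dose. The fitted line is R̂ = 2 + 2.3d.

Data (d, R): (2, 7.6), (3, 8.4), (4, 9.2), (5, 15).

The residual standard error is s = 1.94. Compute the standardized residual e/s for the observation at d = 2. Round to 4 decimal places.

0.5155

R̂ = 2 + 2.3·2 = 6.6
e = 7.6 − 6.6 = 1
e/s = 1 / 1.94 = 0.5155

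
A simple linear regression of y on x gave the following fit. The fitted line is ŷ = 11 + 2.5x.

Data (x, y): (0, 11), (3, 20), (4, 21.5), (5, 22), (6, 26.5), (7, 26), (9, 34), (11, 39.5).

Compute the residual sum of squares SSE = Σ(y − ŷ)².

x=0: ŷ = 11 + 2.5·0 = 11; e = 11 − 11 = 0
x=3: ŷ = 11 + 2.5·3 = 18.5; e = 20 − 18.5 = 1.5
x=4: ŷ = 11 + 2.5·4 = 21; e = 21.5 − 21 = 0.5
x=5: ŷ = 11 + 2.5·5 = 23.5; e = 22 − 23.5 = -1.5
x=6: ŷ = 11 + 2.5·6 = 26; e = 26.5 − 26 = 0.5
x=7: ŷ = 11 + 2.5·7 = 28.5; e = 26 − 28.5 = -2.5
x=9: ŷ = 11 + 2.5·9 = 33.5; e = 34 − 33.5 = 0.5
x=11: ŷ = 11 + 2.5·11 = 38.5; e = 39.5 − 38.5 = 1
SSE = 0 + 2.25 + 0.25 + 2.25 + 0.25 + 6.25 + 0.25 + 1 = 12.5

SSE = 12.5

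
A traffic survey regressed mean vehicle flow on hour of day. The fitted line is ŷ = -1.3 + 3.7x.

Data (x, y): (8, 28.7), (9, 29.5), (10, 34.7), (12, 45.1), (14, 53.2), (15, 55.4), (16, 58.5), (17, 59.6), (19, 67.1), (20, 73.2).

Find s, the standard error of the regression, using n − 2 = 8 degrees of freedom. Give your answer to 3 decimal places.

s = 1.883

x=8: ŷ = -1.3 + 3.7·8 = 28.3; e = 28.7 − 28.3 = 0.4
x=9: ŷ = -1.3 + 3.7·9 = 32; e = 29.5 − 32 = -2.5
x=10: ŷ = -1.3 + 3.7·10 = 35.7; e = 34.7 − 35.7 = -1
x=12: ŷ = -1.3 + 3.7·12 = 43.1; e = 45.1 − 43.1 = 2
x=14: ŷ = -1.3 + 3.7·14 = 50.5; e = 53.2 − 50.5 = 2.7
x=15: ŷ = -1.3 + 3.7·15 = 54.2; e = 55.4 − 54.2 = 1.2
x=16: ŷ = -1.3 + 3.7·16 = 57.9; e = 58.5 − 57.9 = 0.6
x=17: ŷ = -1.3 + 3.7·17 = 61.6; e = 59.6 − 61.6 = -2
x=19: ŷ = -1.3 + 3.7·19 = 69; e = 67.1 − 69 = -1.9
x=20: ŷ = -1.3 + 3.7·20 = 72.7; e = 73.2 − 72.7 = 0.5
SSE = 0.16 + 6.25 + 1 + 4 + 7.29 + 1.44 + 0.36 + 4 + 3.61 + 0.25 = 28.36
s = √(28.36/8) = √3.545 ≈ 1.883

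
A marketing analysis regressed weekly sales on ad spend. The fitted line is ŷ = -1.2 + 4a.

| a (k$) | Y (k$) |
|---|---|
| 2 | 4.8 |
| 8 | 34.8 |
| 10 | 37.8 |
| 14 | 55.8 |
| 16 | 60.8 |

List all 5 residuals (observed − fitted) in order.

-2, 4, -1, 1, -2

a=2: ŷ = -1.2 + 4·2 = 6.8; e = 4.8 − 6.8 = -2
a=8: ŷ = -1.2 + 4·8 = 30.8; e = 34.8 − 30.8 = 4
a=10: ŷ = -1.2 + 4·10 = 38.8; e = 37.8 − 38.8 = -1
a=14: ŷ = -1.2 + 4·14 = 54.8; e = 55.8 − 54.8 = 1
a=16: ŷ = -1.2 + 4·16 = 62.8; e = 60.8 − 62.8 = -2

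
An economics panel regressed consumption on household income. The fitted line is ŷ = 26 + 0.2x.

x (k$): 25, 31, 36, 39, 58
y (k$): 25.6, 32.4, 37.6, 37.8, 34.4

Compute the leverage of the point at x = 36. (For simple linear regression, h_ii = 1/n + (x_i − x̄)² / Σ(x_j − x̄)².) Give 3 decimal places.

x̄ = (25 + 31 + 36 + 39 + 58)/5 = 37.8
Σ(x − x̄)² = 163.84 + 46.24 + 3.24 + 1.44 + 408.04 = 622.8
h = 1/5 + (-1.8)²/622.8 = 0.2 + 0.00520231 = 0.205

h = 0.205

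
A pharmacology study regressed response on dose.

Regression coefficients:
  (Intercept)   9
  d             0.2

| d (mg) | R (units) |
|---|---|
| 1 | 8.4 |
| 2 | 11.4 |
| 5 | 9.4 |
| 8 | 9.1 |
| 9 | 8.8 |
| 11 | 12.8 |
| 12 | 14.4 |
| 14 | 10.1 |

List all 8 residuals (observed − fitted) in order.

-0.8, 2, -0.6, -1.5, -2, 1.6, 3, -1.7

d=1: ŷ = 9 + 0.2·1 = 9.2; e = 8.4 − 9.2 = -0.8
d=2: ŷ = 9 + 0.2·2 = 9.4; e = 11.4 − 9.4 = 2
d=5: ŷ = 9 + 0.2·5 = 10; e = 9.4 − 10 = -0.6
d=8: ŷ = 9 + 0.2·8 = 10.6; e = 9.1 − 10.6 = -1.5
d=9: ŷ = 9 + 0.2·9 = 10.8; e = 8.8 − 10.8 = -2
d=11: ŷ = 9 + 0.2·11 = 11.2; e = 12.8 − 11.2 = 1.6
d=12: ŷ = 9 + 0.2·12 = 11.4; e = 14.4 − 11.4 = 3
d=14: ŷ = 9 + 0.2·14 = 11.8; e = 10.1 − 11.8 = -1.7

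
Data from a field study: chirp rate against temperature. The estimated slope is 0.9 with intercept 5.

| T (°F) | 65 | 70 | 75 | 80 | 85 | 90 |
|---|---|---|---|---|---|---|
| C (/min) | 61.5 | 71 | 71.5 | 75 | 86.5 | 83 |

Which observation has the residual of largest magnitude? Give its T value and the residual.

T = 85, e = 5

T=65: ŷ = 5 + 0.9·65 = 63.5; e = 61.5 − 63.5 = -2
T=70: ŷ = 5 + 0.9·70 = 68; e = 71 − 68 = 3
T=75: ŷ = 5 + 0.9·75 = 72.5; e = 71.5 − 72.5 = -1
T=80: ŷ = 5 + 0.9·80 = 77; e = 75 − 77 = -2
T=85: ŷ = 5 + 0.9·85 = 81.5; e = 86.5 − 81.5 = 5
T=90: ŷ = 5 + 0.9·90 = 86; e = 83 − 86 = -3
Largest |e| is 5 at T = 85, residual 5.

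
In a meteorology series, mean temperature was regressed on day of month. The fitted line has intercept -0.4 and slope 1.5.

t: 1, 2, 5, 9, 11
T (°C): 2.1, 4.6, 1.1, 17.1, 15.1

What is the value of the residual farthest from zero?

r = -6

t=1: T̂ = -0.4 + 1.5·1 = 1.1; r = 2.1 − 1.1 = 1
t=2: T̂ = -0.4 + 1.5·2 = 2.6; r = 4.6 − 2.6 = 2
t=5: T̂ = -0.4 + 1.5·5 = 7.1; r = 1.1 − 7.1 = -6
t=9: T̂ = -0.4 + 1.5·9 = 13.1; r = 17.1 − 13.1 = 4
t=11: T̂ = -0.4 + 1.5·11 = 16.1; r = 15.1 − 16.1 = -1
Largest |r| is 6 at t = 5, residual -6.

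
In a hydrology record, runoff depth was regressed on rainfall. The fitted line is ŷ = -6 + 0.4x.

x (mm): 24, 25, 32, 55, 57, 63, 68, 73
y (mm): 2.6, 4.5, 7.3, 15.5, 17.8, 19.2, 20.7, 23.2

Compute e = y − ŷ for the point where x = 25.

e = 0.5

ŷ = -6 + 0.4·25 = 4
e = 4.5 − 4 = 0.5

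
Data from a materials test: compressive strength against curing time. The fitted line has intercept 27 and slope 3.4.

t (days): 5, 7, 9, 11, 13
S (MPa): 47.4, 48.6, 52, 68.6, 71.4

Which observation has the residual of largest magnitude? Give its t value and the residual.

t = 9, e = -5.6

t=5: ŷ = 27 + 3.4·5 = 44; e = 47.4 − 44 = 3.4
t=7: ŷ = 27 + 3.4·7 = 50.8; e = 48.6 − 50.8 = -2.2
t=9: ŷ = 27 + 3.4·9 = 57.6; e = 52 − 57.6 = -5.6
t=11: ŷ = 27 + 3.4·11 = 64.4; e = 68.6 − 64.4 = 4.2
t=13: ŷ = 27 + 3.4·13 = 71.2; e = 71.4 − 71.2 = 0.2
Largest |e| is 5.6 at t = 9, residual -5.6.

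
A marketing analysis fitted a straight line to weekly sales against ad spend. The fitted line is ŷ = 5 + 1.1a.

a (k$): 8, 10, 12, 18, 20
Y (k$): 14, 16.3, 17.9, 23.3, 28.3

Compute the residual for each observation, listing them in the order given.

a=8: ŷ = 5 + 1.1·8 = 13.8; r = 14 − 13.8 = 0.2
a=10: ŷ = 5 + 1.1·10 = 16; r = 16.3 − 16 = 0.3
a=12: ŷ = 5 + 1.1·12 = 18.2; r = 17.9 − 18.2 = -0.3
a=18: ŷ = 5 + 1.1·18 = 24.8; r = 23.3 − 24.8 = -1.5
a=20: ŷ = 5 + 1.1·20 = 27; r = 28.3 − 27 = 1.3

0.2, 0.3, -0.3, -1.5, 1.3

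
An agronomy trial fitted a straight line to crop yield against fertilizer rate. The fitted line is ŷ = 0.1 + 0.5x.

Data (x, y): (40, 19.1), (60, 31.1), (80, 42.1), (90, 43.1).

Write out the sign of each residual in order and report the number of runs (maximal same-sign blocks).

3 runs

x=40: ŷ = 0.1 + 0.5·40 = 20.1; r = 19.1 − 20.1 = -1
x=60: ŷ = 0.1 + 0.5·60 = 30.1; r = 31.1 − 30.1 = 1
x=80: ŷ = 0.1 + 0.5·80 = 40.1; r = 42.1 − 40.1 = 2
x=90: ŷ = 0.1 + 0.5·90 = 45.1; r = 43.1 − 45.1 = -2
Signs: − + + −
Runs: −×1, +×2, −×1 → 3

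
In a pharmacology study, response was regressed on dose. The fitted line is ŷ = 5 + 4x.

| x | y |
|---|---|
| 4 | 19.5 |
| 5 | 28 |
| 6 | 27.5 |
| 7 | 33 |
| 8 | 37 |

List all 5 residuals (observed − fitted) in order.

x=4: ŷ = 5 + 4·4 = 21; e = 19.5 − 21 = -1.5
x=5: ŷ = 5 + 4·5 = 25; e = 28 − 25 = 3
x=6: ŷ = 5 + 4·6 = 29; e = 27.5 − 29 = -1.5
x=7: ŷ = 5 + 4·7 = 33; e = 33 − 33 = 0
x=8: ŷ = 5 + 4·8 = 37; e = 37 − 37 = 0

-1.5, 3, -1.5, 0, 0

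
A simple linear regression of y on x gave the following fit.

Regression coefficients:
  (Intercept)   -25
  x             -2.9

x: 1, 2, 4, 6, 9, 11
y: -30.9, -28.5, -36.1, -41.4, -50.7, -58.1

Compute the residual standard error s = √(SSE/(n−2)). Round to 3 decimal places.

x=1: ŷ = -25 − 2.9·1 = -27.9; e = -30.9 − (-27.9) = -3
x=2: ŷ = -25 − 2.9·2 = -30.8; e = -28.5 − (-30.8) = 2.3
x=4: ŷ = -25 − 2.9·4 = -36.6; e = -36.1 − (-36.6) = 0.5
x=6: ŷ = -25 − 2.9·6 = -42.4; e = -41.4 − (-42.4) = 1
x=9: ŷ = -25 − 2.9·9 = -51.1; e = -50.7 − (-51.1) = 0.4
x=11: ŷ = -25 − 2.9·11 = -56.9; e = -58.1 − (-56.9) = -1.2
SSE = 9 + 5.29 + 0.25 + 1 + 0.16 + 1.44 = 17.14
s = √(17.14/4) = √4.285 ≈ 2.070

s = 2.070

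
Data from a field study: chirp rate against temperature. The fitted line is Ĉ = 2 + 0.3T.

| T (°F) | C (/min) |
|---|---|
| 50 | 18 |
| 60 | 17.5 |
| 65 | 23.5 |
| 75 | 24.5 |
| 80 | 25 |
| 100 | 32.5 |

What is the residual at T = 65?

e = 2

Ĉ = 2 + 0.3·65 = 21.5
e = 23.5 − 21.5 = 2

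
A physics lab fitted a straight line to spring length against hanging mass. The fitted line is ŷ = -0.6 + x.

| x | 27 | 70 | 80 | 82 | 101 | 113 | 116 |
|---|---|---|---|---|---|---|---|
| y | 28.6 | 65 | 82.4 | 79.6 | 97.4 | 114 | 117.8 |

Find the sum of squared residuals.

x=27: ŷ = -0.6 + 27 = 26.4; r = 28.6 − 26.4 = 2.2
x=70: ŷ = -0.6 + 70 = 69.4; r = 65 − 69.4 = -4.4
x=80: ŷ = -0.6 + 80 = 79.4; r = 82.4 − 79.4 = 3
x=82: ŷ = -0.6 + 82 = 81.4; r = 79.6 − 81.4 = -1.8
x=101: ŷ = -0.6 + 101 = 100.4; r = 97.4 − 100.4 = -3
x=113: ŷ = -0.6 + 113 = 112.4; r = 114 − 112.4 = 1.6
x=116: ŷ = -0.6 + 116 = 115.4; r = 117.8 − 115.4 = 2.4
SSE = 4.84 + 19.36 + 9 + 3.24 + 9 + 2.56 + 5.76 = 53.76

SSE = 53.76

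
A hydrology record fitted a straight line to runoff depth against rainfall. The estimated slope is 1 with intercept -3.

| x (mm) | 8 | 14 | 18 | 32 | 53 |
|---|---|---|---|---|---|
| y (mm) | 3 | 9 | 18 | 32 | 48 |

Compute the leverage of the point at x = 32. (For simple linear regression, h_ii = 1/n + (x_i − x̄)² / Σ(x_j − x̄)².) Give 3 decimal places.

x̄ = (8 + 14 + 18 + 32 + 53)/5 = 25
Σ(x − x̄)² = 289 + 121 + 49 + 49 + 784 = 1292
h = 1/5 + (7)²/1292 = 0.2 + 0.0379257 = 0.238

h = 0.238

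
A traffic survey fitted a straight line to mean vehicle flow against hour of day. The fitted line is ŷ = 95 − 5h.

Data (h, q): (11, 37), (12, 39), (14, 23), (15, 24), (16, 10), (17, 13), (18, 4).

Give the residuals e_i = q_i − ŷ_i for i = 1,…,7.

h=11: ŷ = 95 − 5·11 = 40; e = 37 − 40 = -3
h=12: ŷ = 95 − 5·12 = 35; e = 39 − 35 = 4
h=14: ŷ = 95 − 5·14 = 25; e = 23 − 25 = -2
h=15: ŷ = 95 − 5·15 = 20; e = 24 − 20 = 4
h=16: ŷ = 95 − 5·16 = 15; e = 10 − 15 = -5
h=17: ŷ = 95 − 5·17 = 10; e = 13 − 10 = 3
h=18: ŷ = 95 − 5·18 = 5; e = 4 − 5 = -1

-3, 4, -2, 4, -5, 3, -1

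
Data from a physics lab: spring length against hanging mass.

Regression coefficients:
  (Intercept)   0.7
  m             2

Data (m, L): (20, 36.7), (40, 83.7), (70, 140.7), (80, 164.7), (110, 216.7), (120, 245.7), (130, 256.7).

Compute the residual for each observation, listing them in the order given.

m=20: L̂ = 0.7 + 2·20 = 40.7; r = 36.7 − 40.7 = -4
m=40: L̂ = 0.7 + 2·40 = 80.7; r = 83.7 − 80.7 = 3
m=70: L̂ = 0.7 + 2·70 = 140.7; r = 140.7 − 140.7 = 0
m=80: L̂ = 0.7 + 2·80 = 160.7; r = 164.7 − 160.7 = 4
m=110: L̂ = 0.7 + 2·110 = 220.7; r = 216.7 − 220.7 = -4
m=120: L̂ = 0.7 + 2·120 = 240.7; r = 245.7 − 240.7 = 5
m=130: L̂ = 0.7 + 2·130 = 260.7; r = 256.7 − 260.7 = -4

-4, 3, 0, 4, -4, 5, -4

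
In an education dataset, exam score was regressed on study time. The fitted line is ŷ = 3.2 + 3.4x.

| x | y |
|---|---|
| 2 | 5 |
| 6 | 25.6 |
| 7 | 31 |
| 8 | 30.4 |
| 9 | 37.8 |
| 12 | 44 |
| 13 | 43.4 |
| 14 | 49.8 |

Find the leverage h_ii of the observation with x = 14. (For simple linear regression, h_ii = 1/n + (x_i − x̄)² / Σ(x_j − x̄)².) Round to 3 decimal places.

x̄ = (2 + 6 + 7 + 8 + 9 + 12 + 13 + 14)/8 = 8.875
Σ(x − x̄)² = 47.2656 + 8.26562 + 3.51562 + 0.765625 + 0.015625 + 9.76562 + 17.0156 + 26.2656 = 112.875
h = 1/8 + (5.125)²/112.875 = 0.125 + 0.232697 = 0.358

h = 0.358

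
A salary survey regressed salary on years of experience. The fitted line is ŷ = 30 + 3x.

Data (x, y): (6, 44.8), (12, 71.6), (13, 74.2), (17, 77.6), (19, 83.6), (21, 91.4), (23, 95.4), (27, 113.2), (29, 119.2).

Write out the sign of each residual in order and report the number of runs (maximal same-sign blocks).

4 runs

x=6: ŷ = 30 + 3·6 = 48; e = 44.8 − 48 = -3.2
x=12: ŷ = 30 + 3·12 = 66; e = 71.6 − 66 = 5.6
x=13: ŷ = 30 + 3·13 = 69; e = 74.2 − 69 = 5.2
x=17: ŷ = 30 + 3·17 = 81; e = 77.6 − 81 = -3.4
x=19: ŷ = 30 + 3·19 = 87; e = 83.6 − 87 = -3.4
x=21: ŷ = 30 + 3·21 = 93; e = 91.4 − 93 = -1.6
x=23: ŷ = 30 + 3·23 = 99; e = 95.4 − 99 = -3.6
x=27: ŷ = 30 + 3·27 = 111; e = 113.2 − 111 = 2.2
x=29: ŷ = 30 + 3·29 = 117; e = 119.2 − 117 = 2.2
Signs: − + + − − − − + +
Runs: −×1, +×2, −×4, +×2 → 4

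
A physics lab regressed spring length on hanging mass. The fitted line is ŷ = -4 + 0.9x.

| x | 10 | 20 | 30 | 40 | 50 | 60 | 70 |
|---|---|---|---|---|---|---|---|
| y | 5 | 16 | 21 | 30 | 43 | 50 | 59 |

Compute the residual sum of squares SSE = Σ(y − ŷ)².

SSE = 16

x=10: ŷ = -4 + 0.9·10 = 5; e = 5 − 5 = 0
x=20: ŷ = -4 + 0.9·20 = 14; e = 16 − 14 = 2
x=30: ŷ = -4 + 0.9·30 = 23; e = 21 − 23 = -2
x=40: ŷ = -4 + 0.9·40 = 32; e = 30 − 32 = -2
x=50: ŷ = -4 + 0.9·50 = 41; e = 43 − 41 = 2
x=60: ŷ = -4 + 0.9·60 = 50; e = 50 − 50 = 0
x=70: ŷ = -4 + 0.9·70 = 59; e = 59 − 59 = 0
SSE = 0 + 4 + 4 + 4 + 4 + 0 + 0 = 16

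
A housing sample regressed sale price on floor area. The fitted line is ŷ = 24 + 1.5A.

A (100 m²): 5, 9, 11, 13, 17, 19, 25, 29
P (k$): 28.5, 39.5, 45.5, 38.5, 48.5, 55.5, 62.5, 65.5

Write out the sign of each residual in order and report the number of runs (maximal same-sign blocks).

A=5: ŷ = 24 + 1.5·5 = 31.5; r = 28.5 − 31.5 = -3
A=9: ŷ = 24 + 1.5·9 = 37.5; r = 39.5 − 37.5 = 2
A=11: ŷ = 24 + 1.5·11 = 40.5; r = 45.5 − 40.5 = 5
A=13: ŷ = 24 + 1.5·13 = 43.5; r = 38.5 − 43.5 = -5
A=17: ŷ = 24 + 1.5·17 = 49.5; r = 48.5 − 49.5 = -1
A=19: ŷ = 24 + 1.5·19 = 52.5; r = 55.5 − 52.5 = 3
A=25: ŷ = 24 + 1.5·25 = 61.5; r = 62.5 − 61.5 = 1
A=29: ŷ = 24 + 1.5·29 = 67.5; r = 65.5 − 67.5 = -2
Signs: − + + − − + + −
Runs: −×1, +×2, −×2, +×2, −×1 → 5

5 runs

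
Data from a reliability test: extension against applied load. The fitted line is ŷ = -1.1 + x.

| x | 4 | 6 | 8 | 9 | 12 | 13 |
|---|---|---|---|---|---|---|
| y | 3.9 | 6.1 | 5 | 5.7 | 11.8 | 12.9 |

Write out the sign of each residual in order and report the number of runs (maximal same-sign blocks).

3 runs

x=4: ŷ = -1.1 + 4 = 2.9; r = 3.9 − 2.9 = 1
x=6: ŷ = -1.1 + 6 = 4.9; r = 6.1 − 4.9 = 1.2
x=8: ŷ = -1.1 + 8 = 6.9; r = 5 − 6.9 = -1.9
x=9: ŷ = -1.1 + 9 = 7.9; r = 5.7 − 7.9 = -2.2
x=12: ŷ = -1.1 + 12 = 10.9; r = 11.8 − 10.9 = 0.9
x=13: ŷ = -1.1 + 13 = 11.9; r = 12.9 − 11.9 = 1
Signs: + + − − + +
Runs: +×2, −×2, +×2 → 3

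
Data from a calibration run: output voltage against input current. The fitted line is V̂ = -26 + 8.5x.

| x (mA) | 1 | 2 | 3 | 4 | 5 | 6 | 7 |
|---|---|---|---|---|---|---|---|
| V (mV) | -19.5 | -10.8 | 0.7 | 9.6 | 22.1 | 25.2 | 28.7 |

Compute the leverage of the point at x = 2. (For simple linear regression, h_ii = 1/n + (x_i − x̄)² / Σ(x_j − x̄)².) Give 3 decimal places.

h = 0.286

x̄ = (1 + 2 + 3 + 4 + 5 + 6 + 7)/7 = 4
Σ(x − x̄)² = 9 + 4 + 1 + 0 + 1 + 4 + 9 = 28
h = 1/7 + (-2)²/28 = 0.142857 + 0.142857 = 0.286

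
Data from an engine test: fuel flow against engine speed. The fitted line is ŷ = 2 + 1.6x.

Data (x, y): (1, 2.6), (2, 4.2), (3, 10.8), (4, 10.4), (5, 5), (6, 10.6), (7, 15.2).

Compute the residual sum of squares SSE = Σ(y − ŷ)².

SSE = 52

x=1: ŷ = 2 + 1.6·1 = 3.6; r = 2.6 − 3.6 = -1
x=2: ŷ = 2 + 1.6·2 = 5.2; r = 4.2 − 5.2 = -1
x=3: ŷ = 2 + 1.6·3 = 6.8; r = 10.8 − 6.8 = 4
x=4: ŷ = 2 + 1.6·4 = 8.4; r = 10.4 − 8.4 = 2
x=5: ŷ = 2 + 1.6·5 = 10; r = 5 − 10 = -5
x=6: ŷ = 2 + 1.6·6 = 11.6; r = 10.6 − 11.6 = -1
x=7: ŷ = 2 + 1.6·7 = 13.2; r = 15.2 − 13.2 = 2
SSE = 1 + 1 + 16 + 4 + 25 + 1 + 4 = 52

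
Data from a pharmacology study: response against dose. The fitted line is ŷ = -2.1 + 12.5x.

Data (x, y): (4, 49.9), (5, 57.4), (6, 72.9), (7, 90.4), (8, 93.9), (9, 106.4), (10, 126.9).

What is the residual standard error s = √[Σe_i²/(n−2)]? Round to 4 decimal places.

s = 4.1473

x=4: ŷ = -2.1 + 12.5·4 = 47.9; e = 49.9 − 47.9 = 2
x=5: ŷ = -2.1 + 12.5·5 = 60.4; e = 57.4 − 60.4 = -3
x=6: ŷ = -2.1 + 12.5·6 = 72.9; e = 72.9 − 72.9 = 0
x=7: ŷ = -2.1 + 12.5·7 = 85.4; e = 90.4 − 85.4 = 5
x=8: ŷ = -2.1 + 12.5·8 = 97.9; e = 93.9 − 97.9 = -4
x=9: ŷ = -2.1 + 12.5·9 = 110.4; e = 106.4 − 110.4 = -4
x=10: ŷ = -2.1 + 12.5·10 = 122.9; e = 126.9 − 122.9 = 4
SSE = 4 + 9 + 0 + 25 + 16 + 16 + 16 = 86
s = √(86/5) = √17.2 ≈ 4.1473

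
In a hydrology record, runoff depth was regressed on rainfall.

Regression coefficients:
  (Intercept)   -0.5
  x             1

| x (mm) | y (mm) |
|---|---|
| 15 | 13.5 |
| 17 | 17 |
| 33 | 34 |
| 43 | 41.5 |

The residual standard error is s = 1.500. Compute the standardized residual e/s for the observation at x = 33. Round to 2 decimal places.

ŷ = -0.5 + 33 = 32.5
e = 34 − 32.5 = 1.5
e/s = 1.5 / 1.500 = 1.00

1.00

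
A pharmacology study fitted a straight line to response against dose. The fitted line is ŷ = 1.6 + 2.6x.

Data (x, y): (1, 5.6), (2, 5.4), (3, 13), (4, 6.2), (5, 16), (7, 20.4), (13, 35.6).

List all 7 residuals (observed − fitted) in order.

1.4, -1.4, 3.6, -5.8, 1.4, 0.6, 0.2

x=1: ŷ = 1.6 + 2.6·1 = 4.2; r = 5.6 − 4.2 = 1.4
x=2: ŷ = 1.6 + 2.6·2 = 6.8; r = 5.4 − 6.8 = -1.4
x=3: ŷ = 1.6 + 2.6·3 = 9.4; r = 13 − 9.4 = 3.6
x=4: ŷ = 1.6 + 2.6·4 = 12; r = 6.2 − 12 = -5.8
x=5: ŷ = 1.6 + 2.6·5 = 14.6; r = 16 − 14.6 = 1.4
x=7: ŷ = 1.6 + 2.6·7 = 19.8; r = 20.4 − 19.8 = 0.6
x=13: ŷ = 1.6 + 2.6·13 = 35.4; r = 35.6 − 35.4 = 0.2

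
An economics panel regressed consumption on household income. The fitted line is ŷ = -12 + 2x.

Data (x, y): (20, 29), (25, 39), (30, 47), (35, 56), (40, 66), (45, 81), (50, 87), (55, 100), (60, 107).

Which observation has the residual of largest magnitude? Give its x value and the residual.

x=20: ŷ = -12 + 2·20 = 28; e = 29 − 28 = 1
x=25: ŷ = -12 + 2·25 = 38; e = 39 − 38 = 1
x=30: ŷ = -12 + 2·30 = 48; e = 47 − 48 = -1
x=35: ŷ = -12 + 2·35 = 58; e = 56 − 58 = -2
x=40: ŷ = -12 + 2·40 = 68; e = 66 − 68 = -2
x=45: ŷ = -12 + 2·45 = 78; e = 81 − 78 = 3
x=50: ŷ = -12 + 2·50 = 88; e = 87 − 88 = -1
x=55: ŷ = -12 + 2·55 = 98; e = 100 − 98 = 2
x=60: ŷ = -12 + 2·60 = 108; e = 107 − 108 = -1
Largest |e| is 3 at x = 45, residual 3.

x = 45, e = 3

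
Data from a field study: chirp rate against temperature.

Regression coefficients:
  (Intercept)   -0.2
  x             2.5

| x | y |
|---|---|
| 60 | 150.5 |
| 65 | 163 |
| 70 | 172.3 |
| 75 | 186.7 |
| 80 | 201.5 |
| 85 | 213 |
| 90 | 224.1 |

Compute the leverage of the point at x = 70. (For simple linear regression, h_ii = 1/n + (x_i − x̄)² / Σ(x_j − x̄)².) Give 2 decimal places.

h = 0.18

x̄ = (60 + 65 + 70 + 75 + 80 + 85 + 90)/7 = 75
Σ(x − x̄)² = 225 + 100 + 25 + 0 + 25 + 100 + 225 = 700
h = 1/7 + (-5)²/700 = 0.142857 + 0.0357143 = 0.18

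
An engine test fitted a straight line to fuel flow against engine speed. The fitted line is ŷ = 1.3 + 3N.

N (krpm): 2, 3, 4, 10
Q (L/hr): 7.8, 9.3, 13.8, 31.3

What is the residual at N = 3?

e = -1

ŷ = 1.3 + 3·3 = 10.3
e = 9.3 − 10.3 = -1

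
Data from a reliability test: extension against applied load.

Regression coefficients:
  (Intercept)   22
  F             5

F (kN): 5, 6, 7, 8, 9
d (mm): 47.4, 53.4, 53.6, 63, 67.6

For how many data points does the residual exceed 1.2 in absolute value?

2

F=5: ŷ = 22 + 5·5 = 47; e = 47.4 − 47 = 0.4
F=6: ŷ = 22 + 5·6 = 52; e = 53.4 − 52 = 1.4
F=7: ŷ = 22 + 5·7 = 57; e = 53.6 − 57 = -3.4
F=8: ŷ = 22 + 5·8 = 62; e = 63 − 62 = 1
F=9: ŷ = 22 + 5·9 = 67; e = 67.6 − 67 = 0.6
|e| > 1.2: F=6 (|e|=1.4), F=7 (|e|=3.4) → 2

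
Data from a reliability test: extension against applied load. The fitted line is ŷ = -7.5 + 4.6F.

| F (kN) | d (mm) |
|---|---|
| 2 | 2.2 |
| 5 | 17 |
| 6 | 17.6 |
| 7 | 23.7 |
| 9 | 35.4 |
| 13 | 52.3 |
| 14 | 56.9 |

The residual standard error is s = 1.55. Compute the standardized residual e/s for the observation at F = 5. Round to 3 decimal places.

ŷ = -7.5 + 4.6·5 = 15.5
e = 17 − 15.5 = 1.5
e/s = 1.5 / 1.55 = 0.968

0.968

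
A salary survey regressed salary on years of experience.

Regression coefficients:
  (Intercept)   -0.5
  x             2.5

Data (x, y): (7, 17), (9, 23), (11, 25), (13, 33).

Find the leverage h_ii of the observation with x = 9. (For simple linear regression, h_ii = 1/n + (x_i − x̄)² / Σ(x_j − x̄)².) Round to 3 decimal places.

x̄ = (7 + 9 + 11 + 13)/4 = 10
Σ(x − x̄)² = 9 + 1 + 1 + 9 = 20
h = 1/4 + (-1)²/20 = 0.25 + 0.05 = 0.300

h = 0.300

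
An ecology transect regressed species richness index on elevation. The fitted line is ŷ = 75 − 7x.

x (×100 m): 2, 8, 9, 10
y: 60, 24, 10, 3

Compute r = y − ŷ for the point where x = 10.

r = -2

ŷ = 75 − 7·10 = 5
r = 3 − 5 = -2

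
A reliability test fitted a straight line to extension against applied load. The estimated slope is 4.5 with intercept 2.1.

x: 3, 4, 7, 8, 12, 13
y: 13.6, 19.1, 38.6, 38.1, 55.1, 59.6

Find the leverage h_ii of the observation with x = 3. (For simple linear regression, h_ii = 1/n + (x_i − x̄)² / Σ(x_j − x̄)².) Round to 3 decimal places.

h = 0.449

x̄ = (3 + 4 + 7 + 8 + 12 + 13)/6 = 7.83333
Σ(x − x̄)² = 23.3611 + 14.6944 + 0.694444 + 0.0277778 + 17.3611 + 26.6944 = 82.8333
h = 1/6 + (-4.83333)²/82.8333 = 0.166667 + 0.282025 = 0.449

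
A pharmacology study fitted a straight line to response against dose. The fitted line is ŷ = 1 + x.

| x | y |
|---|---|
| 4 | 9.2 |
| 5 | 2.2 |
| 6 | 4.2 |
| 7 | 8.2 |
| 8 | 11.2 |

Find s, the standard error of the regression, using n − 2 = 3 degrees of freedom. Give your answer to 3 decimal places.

x=4: ŷ = 1 + 4 = 5; r = 9.2 − 5 = 4.2
x=5: ŷ = 1 + 5 = 6; r = 2.2 − 6 = -3.8
x=6: ŷ = 1 + 6 = 7; r = 4.2 − 7 = -2.8
x=7: ŷ = 1 + 7 = 8; r = 8.2 − 8 = 0.2
x=8: ŷ = 1 + 8 = 9; r = 11.2 − 9 = 2.2
SSE = 17.64 + 14.44 + 7.84 + 0.04 + 4.84 = 44.8
s = √(44.8/3) = √14.9333 ≈ 3.864

s = 3.864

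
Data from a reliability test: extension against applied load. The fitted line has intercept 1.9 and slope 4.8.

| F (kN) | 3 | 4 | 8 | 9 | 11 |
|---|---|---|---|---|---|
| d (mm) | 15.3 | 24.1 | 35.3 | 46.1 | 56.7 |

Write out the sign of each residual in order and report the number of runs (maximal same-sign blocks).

F=3: ŷ = 1.9 + 4.8·3 = 16.3; e = 15.3 − 16.3 = -1
F=4: ŷ = 1.9 + 4.8·4 = 21.1; e = 24.1 − 21.1 = 3
F=8: ŷ = 1.9 + 4.8·8 = 40.3; e = 35.3 − 40.3 = -5
F=9: ŷ = 1.9 + 4.8·9 = 45.1; e = 46.1 − 45.1 = 1
F=11: ŷ = 1.9 + 4.8·11 = 54.7; e = 56.7 − 54.7 = 2
Signs: − + − + +
Runs: −×1, +×1, −×1, +×2 → 4

4 runs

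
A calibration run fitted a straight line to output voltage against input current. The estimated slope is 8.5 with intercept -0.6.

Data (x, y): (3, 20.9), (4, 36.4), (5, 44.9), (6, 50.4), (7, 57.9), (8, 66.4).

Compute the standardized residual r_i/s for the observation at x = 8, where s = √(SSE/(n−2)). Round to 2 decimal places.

x=3: ŷ = -0.6 + 8.5·3 = 24.9; r = 20.9 − 24.9 = -4
x=4: ŷ = -0.6 + 8.5·4 = 33.4; r = 36.4 − 33.4 = 3
x=5: ŷ = -0.6 + 8.5·5 = 41.9; r = 44.9 − 41.9 = 3
x=6: ŷ = -0.6 + 8.5·6 = 50.4; r = 50.4 − 50.4 = 0
x=7: ŷ = -0.6 + 8.5·7 = 58.9; r = 57.9 − 58.9 = -1
x=8: ŷ = -0.6 + 8.5·8 = 67.4; r = 66.4 − 67.4 = -1
SSE = 16 + 9 + 9 + 0 + 1 + 1 = 36
s = √(36/4) = 3
r/s = -1 / 3 = -0.33

-0.33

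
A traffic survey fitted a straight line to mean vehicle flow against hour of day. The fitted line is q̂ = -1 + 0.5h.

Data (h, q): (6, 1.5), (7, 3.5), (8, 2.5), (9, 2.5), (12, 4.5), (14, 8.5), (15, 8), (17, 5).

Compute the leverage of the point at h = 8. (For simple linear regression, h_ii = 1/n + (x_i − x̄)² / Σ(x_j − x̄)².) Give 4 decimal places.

h̄ = (6 + 7 + 8 + 9 + 12 + 14 + 15 + 17)/8 = 11
Σ(h − h̄)² = 25 + 16 + 9 + 4 + 1 + 9 + 16 + 36 = 116
h = 1/8 + (-3)²/116 = 0.125 + 0.0775862 = 0.2026

h = 0.2026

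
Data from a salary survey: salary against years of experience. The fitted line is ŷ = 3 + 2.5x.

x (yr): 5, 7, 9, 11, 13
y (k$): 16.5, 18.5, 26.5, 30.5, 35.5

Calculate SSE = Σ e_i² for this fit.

x=5: ŷ = 3 + 2.5·5 = 15.5; e = 16.5 − 15.5 = 1
x=7: ŷ = 3 + 2.5·7 = 20.5; e = 18.5 − 20.5 = -2
x=9: ŷ = 3 + 2.5·9 = 25.5; e = 26.5 − 25.5 = 1
x=11: ŷ = 3 + 2.5·11 = 30.5; e = 30.5 − 30.5 = 0
x=13: ŷ = 3 + 2.5·13 = 35.5; e = 35.5 − 35.5 = 0
SSE = 1 + 4 + 1 + 0 + 0 = 6

SSE = 6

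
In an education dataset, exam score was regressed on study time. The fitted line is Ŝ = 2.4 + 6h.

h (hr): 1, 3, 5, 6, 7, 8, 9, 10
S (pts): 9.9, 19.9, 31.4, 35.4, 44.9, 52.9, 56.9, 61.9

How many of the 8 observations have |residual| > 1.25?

h=1: Ŝ = 2.4 + 6·1 = 8.4; e = 9.9 − 8.4 = 1.5
h=3: Ŝ = 2.4 + 6·3 = 20.4; e = 19.9 − 20.4 = -0.5
h=5: Ŝ = 2.4 + 6·5 = 32.4; e = 31.4 − 32.4 = -1
h=6: Ŝ = 2.4 + 6·6 = 38.4; e = 35.4 − 38.4 = -3
h=7: Ŝ = 2.4 + 6·7 = 44.4; e = 44.9 − 44.4 = 0.5
h=8: Ŝ = 2.4 + 6·8 = 50.4; e = 52.9 − 50.4 = 2.5
h=9: Ŝ = 2.4 + 6·9 = 56.4; e = 56.9 − 56.4 = 0.5
h=10: Ŝ = 2.4 + 6·10 = 62.4; e = 61.9 − 62.4 = -0.5
|e| > 1.25: h=1 (|e|=1.5), h=6 (|e|=3), h=8 (|e|=2.5) → 3

3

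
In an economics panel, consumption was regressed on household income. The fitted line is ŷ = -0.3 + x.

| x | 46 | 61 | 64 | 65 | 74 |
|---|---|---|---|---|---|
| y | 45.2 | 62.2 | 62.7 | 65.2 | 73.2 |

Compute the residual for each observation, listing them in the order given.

-0.5, 1.5, -1, 0.5, -0.5

x=46: ŷ = -0.3 + 46 = 45.7; r = 45.2 − 45.7 = -0.5
x=61: ŷ = -0.3 + 61 = 60.7; r = 62.2 − 60.7 = 1.5
x=64: ŷ = -0.3 + 64 = 63.7; r = 62.7 − 63.7 = -1
x=65: ŷ = -0.3 + 65 = 64.7; r = 65.2 − 64.7 = 0.5
x=74: ŷ = -0.3 + 74 = 73.7; r = 73.2 − 73.7 = -0.5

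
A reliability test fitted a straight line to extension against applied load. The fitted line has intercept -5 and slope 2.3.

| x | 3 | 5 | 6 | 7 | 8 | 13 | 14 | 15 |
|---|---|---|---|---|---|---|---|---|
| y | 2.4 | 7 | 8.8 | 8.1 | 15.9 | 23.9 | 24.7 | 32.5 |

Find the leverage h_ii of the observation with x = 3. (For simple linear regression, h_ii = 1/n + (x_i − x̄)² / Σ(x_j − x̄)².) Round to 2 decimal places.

h = 0.37

x̄ = (3 + 5 + 6 + 7 + 8 + 13 + 14 + 15)/8 = 8.875
Σ(x − x̄)² = 34.5156 + 15.0156 + 8.26562 + 3.51562 + 0.765625 + 17.0156 + 26.2656 + 37.5156 = 142.875
h = 1/8 + (-5.875)²/142.875 = 0.125 + 0.241579 = 0.37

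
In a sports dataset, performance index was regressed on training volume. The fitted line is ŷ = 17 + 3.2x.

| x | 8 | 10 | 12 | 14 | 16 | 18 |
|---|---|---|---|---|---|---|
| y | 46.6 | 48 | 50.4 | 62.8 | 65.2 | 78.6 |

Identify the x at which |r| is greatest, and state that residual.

x = 12, r = -5

x=8: ŷ = 17 + 3.2·8 = 42.6; r = 46.6 − 42.6 = 4
x=10: ŷ = 17 + 3.2·10 = 49; r = 48 − 49 = -1
x=12: ŷ = 17 + 3.2·12 = 55.4; r = 50.4 − 55.4 = -5
x=14: ŷ = 17 + 3.2·14 = 61.8; r = 62.8 − 61.8 = 1
x=16: ŷ = 17 + 3.2·16 = 68.2; r = 65.2 − 68.2 = -3
x=18: ŷ = 17 + 3.2·18 = 74.6; r = 78.6 − 74.6 = 4
Largest |r| is 5 at x = 12, residual -5.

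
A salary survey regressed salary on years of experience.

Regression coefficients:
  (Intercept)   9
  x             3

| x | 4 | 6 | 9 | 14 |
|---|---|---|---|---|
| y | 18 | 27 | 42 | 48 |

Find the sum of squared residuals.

SSE = 54

x=4: ŷ = 9 + 3·4 = 21; r = 18 − 21 = -3
x=6: ŷ = 9 + 3·6 = 27; r = 27 − 27 = 0
x=9: ŷ = 9 + 3·9 = 36; r = 42 − 36 = 6
x=14: ŷ = 9 + 3·14 = 51; r = 48 − 51 = -3
SSE = 9 + 0 + 36 + 9 = 54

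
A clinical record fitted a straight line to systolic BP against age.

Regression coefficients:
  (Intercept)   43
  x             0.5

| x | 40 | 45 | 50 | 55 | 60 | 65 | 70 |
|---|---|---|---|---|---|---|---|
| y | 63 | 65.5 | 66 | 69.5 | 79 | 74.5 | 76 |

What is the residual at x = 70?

ŷ = 43 + 0.5·70 = 78
e = 76 − 78 = -2

e = -2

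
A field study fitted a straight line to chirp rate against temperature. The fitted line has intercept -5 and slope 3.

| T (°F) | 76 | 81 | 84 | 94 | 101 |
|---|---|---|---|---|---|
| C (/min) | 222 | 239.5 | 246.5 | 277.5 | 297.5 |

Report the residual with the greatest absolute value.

e = 1.5

T=76: Ĉ = -5 + 3·76 = 223; e = 222 − 223 = -1
T=81: Ĉ = -5 + 3·81 = 238; e = 239.5 − 238 = 1.5
T=84: Ĉ = -5 + 3·84 = 247; e = 246.5 − 247 = -0.5
T=94: Ĉ = -5 + 3·94 = 277; e = 277.5 − 277 = 0.5
T=101: Ĉ = -5 + 3·101 = 298; e = 297.5 − 298 = -0.5
Largest |e| is 1.5 at T = 81, residual 1.5.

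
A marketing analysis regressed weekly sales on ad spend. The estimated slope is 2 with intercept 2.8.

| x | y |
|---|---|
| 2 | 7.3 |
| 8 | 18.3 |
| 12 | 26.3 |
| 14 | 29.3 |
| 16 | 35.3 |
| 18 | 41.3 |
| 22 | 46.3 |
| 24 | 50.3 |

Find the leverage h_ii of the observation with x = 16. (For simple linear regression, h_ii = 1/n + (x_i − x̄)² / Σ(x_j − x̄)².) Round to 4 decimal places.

x̄ = (2 + 8 + 12 + 14 + 16 + 18 + 22 + 24)/8 = 14.5
Σ(x − x̄)² = 156.25 + 42.25 + 6.25 + 0.25 + 2.25 + 12.25 + 56.25 + 90.25 = 366
h = 1/8 + (1.5)²/366 = 0.125 + 0.00614754 = 0.1311

h = 0.1311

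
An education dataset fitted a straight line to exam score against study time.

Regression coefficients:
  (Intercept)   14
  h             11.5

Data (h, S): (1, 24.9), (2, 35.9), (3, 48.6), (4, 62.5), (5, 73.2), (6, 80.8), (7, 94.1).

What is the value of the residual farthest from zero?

h=1: Ŝ = 14 + 11.5·1 = 25.5; e = 24.9 − 25.5 = -0.6
h=2: Ŝ = 14 + 11.5·2 = 37; e = 35.9 − 37 = -1.1
h=3: Ŝ = 14 + 11.5·3 = 48.5; e = 48.6 − 48.5 = 0.1
h=4: Ŝ = 14 + 11.5·4 = 60; e = 62.5 − 60 = 2.5
h=5: Ŝ = 14 + 11.5·5 = 71.5; e = 73.2 − 71.5 = 1.7
h=6: Ŝ = 14 + 11.5·6 = 83; e = 80.8 − 83 = -2.2
h=7: Ŝ = 14 + 11.5·7 = 94.5; e = 94.1 − 94.5 = -0.4
Largest |e| is 2.5 at h = 4, residual 2.5.

e = 2.5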